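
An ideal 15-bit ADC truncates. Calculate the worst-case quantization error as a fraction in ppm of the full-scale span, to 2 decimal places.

30.52 ppm

Truncating → worst-case error = 1 LSB = V_FS/2^15, so 1e+06/32768 = 30.5176 ppm of full scale.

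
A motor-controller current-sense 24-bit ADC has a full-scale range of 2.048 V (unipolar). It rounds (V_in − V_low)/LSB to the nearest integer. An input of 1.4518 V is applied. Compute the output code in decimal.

Full-scale span = 2.048 V; LSB = 2.048/2^24 = 0.12 µV.
(1.4518 − 0) / 1.2207e-07 = 11893145.600 LSBs.
So the output code is 11893146.

code 11893146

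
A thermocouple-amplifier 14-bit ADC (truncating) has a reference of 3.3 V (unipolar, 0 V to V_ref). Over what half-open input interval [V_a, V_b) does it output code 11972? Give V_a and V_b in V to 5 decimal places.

[2.41135 V, 2.41155 V)

LSB = 3.3/2^14 = 201.42 µV.
V_a = V_low + 11972·LSB = 2.41135 V; V_b = V_low + 11973·LSB = 2.41155 V.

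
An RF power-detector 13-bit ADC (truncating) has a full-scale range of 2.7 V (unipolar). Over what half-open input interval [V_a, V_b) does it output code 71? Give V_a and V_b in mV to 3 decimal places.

[23.401 mV, 23.730 mV)

LSB = 2.7/2^13 = 329.59 µV.
V_a = V_low + 71·LSB = 0.0234009 V; V_b = V_low + 72·LSB = 0.0237305 V.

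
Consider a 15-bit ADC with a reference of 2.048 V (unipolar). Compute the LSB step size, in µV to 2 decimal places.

Full-scale span = 2.048 V.
LSB = 2.048 / 2^15 = 2.048 / 32768 = 6.25e-05 V = 62.50 µV.

62.50 µV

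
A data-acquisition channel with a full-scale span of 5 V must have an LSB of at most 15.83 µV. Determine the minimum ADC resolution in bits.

Number of steps required ≥ 5 V / 15.83 µV = 315855.97.
Need 2^N ≥ 315855.97; 2^18 = 262144, 2^19 = 524288.
Minimum N = 19.

19 bits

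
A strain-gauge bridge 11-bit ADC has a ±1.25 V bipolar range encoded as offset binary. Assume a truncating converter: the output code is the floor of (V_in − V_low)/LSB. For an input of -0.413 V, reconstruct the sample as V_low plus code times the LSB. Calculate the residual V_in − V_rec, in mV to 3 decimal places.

0.818 mV

LSB = 2.5/2^11 = 1.221 mV.
(V_in − V_low)/LSB = (-0.413 − (−1.25))/0.0012207 = 685.6704 → code 685 (floor).
Reconstructed: -0.41381836 V.
Difference: 0.000818359 V → 0.818 mV.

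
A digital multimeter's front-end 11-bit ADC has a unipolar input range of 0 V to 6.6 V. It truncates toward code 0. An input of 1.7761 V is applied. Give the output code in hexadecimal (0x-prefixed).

code 0x227 (decimal 551)

With 2048 levels over 6.6 V, one step is 3.223 mV.
(V_in − V_low)/LSB = (1.7761 − 0) / 0.00322266 = 551.129.
⌊·⌋(551.129) = 551.
In hexadecimal (0x-prefixed): 0x227.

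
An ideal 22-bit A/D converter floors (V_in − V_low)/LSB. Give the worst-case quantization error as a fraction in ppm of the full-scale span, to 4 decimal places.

Truncating → worst-case error = 1 LSB = V_FS/2^22, so 1e+06/4194304 = 0.238419 ppm of full scale.

0.2384 ppm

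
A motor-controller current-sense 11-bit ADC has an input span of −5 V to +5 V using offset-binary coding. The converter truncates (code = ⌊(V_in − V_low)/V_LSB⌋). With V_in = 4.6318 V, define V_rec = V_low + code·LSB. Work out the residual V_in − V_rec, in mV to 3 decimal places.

2.894 mV

Step size: 10 V ÷ 2^11 = 4.883 mV.
(4.6318 − (−5))/0.00488281 = 1972.5926; ⌊·⌋ gives code 1972.
V_rec = (−5) + 1972·0.00488281 = 4.6289062 V.
Error = 4.6318 − 4.6289062 = 0.00289375 V = 2.894 mV.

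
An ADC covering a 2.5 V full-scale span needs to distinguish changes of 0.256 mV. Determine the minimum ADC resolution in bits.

14 bits

Number of steps required ≥ 2.5 V / 0.256 mV = 9765.62.
Need 2^N ≥ 9765.62; 2^13 = 8192, 2^14 = 16384.
Minimum N = 14.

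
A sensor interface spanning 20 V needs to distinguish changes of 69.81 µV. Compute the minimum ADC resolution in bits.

Number of steps required ≥ 20 V / 69.81 µV = 286491.91.
Need 2^N ≥ 286491.91; 2^18 = 262144, 2^19 = 524288.
Minimum N = 19.

19 bits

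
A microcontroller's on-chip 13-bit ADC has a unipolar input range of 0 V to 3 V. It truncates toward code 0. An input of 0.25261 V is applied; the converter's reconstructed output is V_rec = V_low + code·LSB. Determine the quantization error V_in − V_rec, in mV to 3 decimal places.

0.291 mV

LSB = 3/2^13 = 366.21 µV.
(V_in − V_low)/LSB = (0.25261 − 0)/0.000366211 = 689.7937 → code 689 (floor).
Code 689 maps back to 0 + 689×0.000366211 V = 0.25231934 V.
V_in − V_rec = 0.000290664 V = 0.291 mV.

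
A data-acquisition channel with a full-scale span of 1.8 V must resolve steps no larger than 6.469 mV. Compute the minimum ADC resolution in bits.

Number of steps required ≥ 1.8 V / 6.469 mV = 278.25.
Need 2^N ≥ 278.25; 2^8 = 256, 2^9 = 512.
Minimum N = 9.

9 bits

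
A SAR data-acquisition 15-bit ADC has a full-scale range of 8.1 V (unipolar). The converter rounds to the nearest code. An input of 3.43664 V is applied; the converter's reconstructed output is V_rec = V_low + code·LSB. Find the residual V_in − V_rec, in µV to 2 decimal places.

One LSB is 8.1 V / 32768 = 247.19 µV.
(3.43664 − 0)/0.000247192 = 13902.6938; round gives code 13903.
Reconstructed: 3.4367157 V.
Difference: -7.56982e-05 V → -75.70 µV.

-75.70 µV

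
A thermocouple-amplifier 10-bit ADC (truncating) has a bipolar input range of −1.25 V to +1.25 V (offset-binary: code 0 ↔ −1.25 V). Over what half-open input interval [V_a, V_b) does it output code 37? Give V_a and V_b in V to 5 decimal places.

[-1.15967 V, -1.15723 V)

LSB = 2.5/2^10 = 2.441 mV.
V_a = V_low + 37·LSB = -1.15967 V; V_b = V_low + 38·LSB = -1.15723 V.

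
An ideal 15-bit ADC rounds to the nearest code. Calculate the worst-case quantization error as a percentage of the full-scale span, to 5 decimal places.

0.00153 %

Rounding → worst-case error = ½ LSB = V_FS/2^16, so 100/65536 = 0.00152588 % of full scale.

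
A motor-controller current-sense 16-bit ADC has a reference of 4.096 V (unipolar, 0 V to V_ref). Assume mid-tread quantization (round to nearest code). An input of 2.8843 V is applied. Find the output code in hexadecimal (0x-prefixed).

Full-scale span = 4.096 V; LSB = 4.096/2^16 = 62.50 µV.
(V_in − V_low)/LSB = (2.8843 − 0) / 6.25e-05 = 46148.800.
So the output code is 46149.
In hexadecimal (0x-prefixed): 0xB445.

code 0xB445 (decimal 46149)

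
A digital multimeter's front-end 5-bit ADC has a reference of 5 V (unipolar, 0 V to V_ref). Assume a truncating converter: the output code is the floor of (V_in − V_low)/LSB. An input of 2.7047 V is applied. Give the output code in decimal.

code 17

With 32 levels over 5 V, one step is 156.250 mV.
Input sits at 17.310 steps above V_low.
Floor → code 17.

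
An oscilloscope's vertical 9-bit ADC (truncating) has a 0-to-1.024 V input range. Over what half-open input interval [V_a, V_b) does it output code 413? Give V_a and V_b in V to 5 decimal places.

LSB = 1.024/2^9 = 2.000 mV.
V_a = V_low + 413·LSB = 0.826 V; V_b = V_low + 414·LSB = 0.828 V.

[0.82600 V, 0.82800 V)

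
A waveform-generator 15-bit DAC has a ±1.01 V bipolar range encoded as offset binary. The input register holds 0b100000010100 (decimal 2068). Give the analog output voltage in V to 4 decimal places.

LSB = 2.02 V / 2^15 = 61.65 µV.
Code 0b100000010100 = 2068 decimal.
V_out = (−1.01) + 2068 × 6.16455e-05 V = -0.882517 V.

-0.8825 V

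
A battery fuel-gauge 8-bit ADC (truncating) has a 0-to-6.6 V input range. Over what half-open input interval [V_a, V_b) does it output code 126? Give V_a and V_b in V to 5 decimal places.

[3.24844 V, 3.27422 V)

LSB = 6.6/2^8 = 25.781 mV.
V_a = V_low + 126·LSB = 3.24844 V; V_b = V_low + 127·LSB = 3.27422 V.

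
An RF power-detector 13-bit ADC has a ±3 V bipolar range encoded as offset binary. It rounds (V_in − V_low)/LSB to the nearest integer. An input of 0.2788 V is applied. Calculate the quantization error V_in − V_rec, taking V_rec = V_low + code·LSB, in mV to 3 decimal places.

-0.253 mV

Step size: 6 V ÷ 2^13 = 0.732 mV.
(0.2788 − (−3))/0.000732422 = 4476.6549; round gives code 4477.
V_rec = (−3) + 4477·0.000732422 = 0.27905273 V.
Difference: -0.000252734 V → -0.253 mV.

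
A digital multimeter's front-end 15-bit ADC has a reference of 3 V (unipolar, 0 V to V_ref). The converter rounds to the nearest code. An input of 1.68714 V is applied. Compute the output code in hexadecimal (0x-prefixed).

code 0x47FC (decimal 18428)

With 32768 levels over 3 V, one step is 91.55 µV.
(V_in − V_low)/LSB = (1.68714 − 0) / 9.15527e-05 = 18428.068.
Round → code 18428.
In hexadecimal (0x-prefixed): 0x47FC.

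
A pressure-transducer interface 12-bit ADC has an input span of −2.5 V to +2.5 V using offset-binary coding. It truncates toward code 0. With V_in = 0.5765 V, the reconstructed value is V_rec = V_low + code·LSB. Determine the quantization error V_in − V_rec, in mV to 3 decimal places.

0.328 mV

LSB = 5/2^12 = 1.221 mV.
Scaled input = 2520.2688 LSBs, so code = 2520.
V_rec = (−2.5) + 2520·0.0012207 = 0.57617188 V.
Error = 0.5765 − 0.57617188 = 0.000328125 V = 0.328 mV.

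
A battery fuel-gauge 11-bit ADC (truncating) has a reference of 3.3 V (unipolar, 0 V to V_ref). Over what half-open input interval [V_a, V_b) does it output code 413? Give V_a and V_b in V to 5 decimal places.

LSB = 3.3/2^11 = 1.611 mV.
V_a = V_low + 413·LSB = 0.665479 V; V_b = V_low + 414·LSB = 0.66709 V.

[0.66548 V, 0.66709 V)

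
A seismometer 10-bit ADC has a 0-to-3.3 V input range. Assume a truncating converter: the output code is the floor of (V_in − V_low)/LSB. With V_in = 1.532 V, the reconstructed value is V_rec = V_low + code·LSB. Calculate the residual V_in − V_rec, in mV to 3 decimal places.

1.238 mV

LSB = 3.3/2^10 = 3.223 mV.
(V_in − V_low)/LSB = (1.532 − 0)/0.00322266 = 475.3842 → code 475 (floor).
V_rec = 0 + 475·0.00322266 = 1.5307617 V.
Error = 1.532 − 1.5307617 = 0.00123828 V = 1.238 mV.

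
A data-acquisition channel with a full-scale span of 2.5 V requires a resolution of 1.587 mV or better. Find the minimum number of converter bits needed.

11 bits

Number of steps required ≥ 2.5 V / 1.587 mV = 1575.30.
Need 2^N ≥ 1575.30; 2^10 = 1024, 2^11 = 2048.
Minimum N = 11.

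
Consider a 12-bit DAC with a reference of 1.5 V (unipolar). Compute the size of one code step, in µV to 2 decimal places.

366.21 µV

Full-scale span = 1.5 V.
LSB = 1.5 / 2^12 = 1.5 / 4096 = 0.000366211 V = 366.21 µV.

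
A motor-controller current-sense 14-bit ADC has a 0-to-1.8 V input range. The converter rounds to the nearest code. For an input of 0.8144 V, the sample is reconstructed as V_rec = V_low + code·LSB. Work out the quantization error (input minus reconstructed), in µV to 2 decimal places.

-16.50 µV

Step size: 1.8 V ÷ 2^14 = 109.86 µV.
Scaled input = 7412.8498 LSBs, so code = 7413.
V_rec = 0 + 7413·0.000109863 = 0.8144165 V.
Difference: -1.65039e-05 V → -16.50 µV.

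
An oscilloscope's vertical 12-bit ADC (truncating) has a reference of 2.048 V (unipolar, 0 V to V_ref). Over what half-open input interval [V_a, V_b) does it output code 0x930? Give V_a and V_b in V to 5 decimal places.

[1.17600 V, 1.17650 V)

LSB = 2.048/2^12 = 0.500 mV.
Code 0x930 = 2352 decimal.
V_a = V_low + 2352·LSB = 1.176 V; V_b = V_low + 2353·LSB = 1.1765 V.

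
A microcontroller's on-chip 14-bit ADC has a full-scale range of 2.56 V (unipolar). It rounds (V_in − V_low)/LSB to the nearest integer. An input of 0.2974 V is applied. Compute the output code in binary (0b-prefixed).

LSB = 2.56 V / 16384 = 156.25 µV.
(V_in − V_low)/LSB = (0.2974 − 0) / 0.00015625 = 1903.360.
So the output code is 1903.
In binary (0b-prefixed): 0b11101101111.

code 0b11101101111 (decimal 1903)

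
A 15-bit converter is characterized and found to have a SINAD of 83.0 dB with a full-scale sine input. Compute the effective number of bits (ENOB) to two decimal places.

13.50 bits

ENOB = (SINAD − 1.76) / 6.02 = (83.0 − 1.76)/6.02 = 13.495.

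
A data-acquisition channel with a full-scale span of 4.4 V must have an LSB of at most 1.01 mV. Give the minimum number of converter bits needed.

13 bits

Number of steps required ≥ 4.4 V / 1.01 mV = 4356.44.
Need 2^N ≥ 4356.44; 2^12 = 4096, 2^13 = 8192.
Minimum N = 13.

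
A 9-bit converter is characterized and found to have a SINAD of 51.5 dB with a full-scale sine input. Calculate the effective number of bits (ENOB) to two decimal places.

8.26 bits

ENOB = (SINAD − 1.76) / 6.02 = (51.5 − 1.76)/6.02 = 8.262.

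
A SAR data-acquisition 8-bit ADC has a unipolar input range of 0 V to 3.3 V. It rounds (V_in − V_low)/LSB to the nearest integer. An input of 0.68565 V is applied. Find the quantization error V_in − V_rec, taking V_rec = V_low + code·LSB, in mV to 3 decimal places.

Step size: 3.3 V ÷ 2^8 = 12.891 mV.
Scaled input = 53.1898 LSBs, so code = 53.
V_rec = 0 + 53·0.0128906 = 0.68320313 V.
Difference: 0.00244687 V → 2.447 mV.

2.447 mV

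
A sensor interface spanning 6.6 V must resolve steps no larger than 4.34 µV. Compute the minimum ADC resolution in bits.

Number of steps required ≥ 6.6 V / 4.34 µV = 1520737.33.
Need 2^N ≥ 1520737.33; 2^20 = 1048576, 2^21 = 2097152.
Minimum N = 21.

21 bits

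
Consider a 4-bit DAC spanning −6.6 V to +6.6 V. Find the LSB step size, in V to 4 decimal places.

Full-scale span = 13.2 V.
LSB = 13.2 / 2^4 = 13.2 / 16 = 0.825 V = 0.8250 V.

0.8250 V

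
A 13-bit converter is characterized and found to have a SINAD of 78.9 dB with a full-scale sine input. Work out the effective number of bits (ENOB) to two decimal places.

ENOB = (SINAD − 1.76) / 6.02 = (78.9 − 1.76)/6.02 = 12.814.

12.81 bits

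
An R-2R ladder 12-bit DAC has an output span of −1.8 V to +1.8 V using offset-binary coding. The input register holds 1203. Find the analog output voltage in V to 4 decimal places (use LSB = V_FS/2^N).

-0.7427 V

LSB = 3.6 V / 2^12 = 0.879 mV.
V_out = (−1.8) + 1203 × 0.000878906 V = -0.742676 V.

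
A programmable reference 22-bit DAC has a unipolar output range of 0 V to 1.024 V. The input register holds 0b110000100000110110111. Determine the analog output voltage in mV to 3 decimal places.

LSB = 1.024 V / 2^22 = 0.24 µV.
Code 0b110000100000110110111 = 1589687 decimal.
V_out = 0 + 1589687 × 2.44141e-07 V = 0.388107 V.
= 388.107 mV.

388.107 mV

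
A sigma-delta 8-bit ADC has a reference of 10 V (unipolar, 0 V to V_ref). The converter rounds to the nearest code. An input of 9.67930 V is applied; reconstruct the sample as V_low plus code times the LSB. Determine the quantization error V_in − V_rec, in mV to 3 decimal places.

One LSB is 10 V / 256 = 39.062 mV.
(9.67930 − 0)/0.0390625 = 247.7901; round gives code 248.
Reconstructed: 9.6875 V.
Error = 9.67930 − 9.6875 = -0.0082 V = -8.200 mV.

-8.200 mV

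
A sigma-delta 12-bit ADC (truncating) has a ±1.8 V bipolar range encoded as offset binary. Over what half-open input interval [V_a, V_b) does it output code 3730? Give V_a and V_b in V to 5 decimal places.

LSB = 3.6/2^12 = 0.879 mV.
V_a = V_low + 3730·LSB = 1.47832 V; V_b = V_low + 3731·LSB = 1.4792 V.

[1.47832 V, 1.47920 V)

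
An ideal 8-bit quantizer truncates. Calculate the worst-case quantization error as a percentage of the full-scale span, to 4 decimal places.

0.3906 %

Truncating → worst-case error = 1 LSB = V_FS/2^8, so 100/256 = 0.390625 % of full scale.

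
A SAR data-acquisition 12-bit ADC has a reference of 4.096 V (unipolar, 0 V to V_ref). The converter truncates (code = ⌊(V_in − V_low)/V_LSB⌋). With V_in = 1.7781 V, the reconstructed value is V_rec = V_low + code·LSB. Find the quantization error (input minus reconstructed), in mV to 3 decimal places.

0.100 mV

Step size: 4.096 V ÷ 2^12 = 1.000 mV.
(1.7781 − 0)/0.001 = 1778.1000; ⌊·⌋ gives code 1778.
Reconstructed: 1.778 V.
Difference: 0.0001 V → 0.100 mV.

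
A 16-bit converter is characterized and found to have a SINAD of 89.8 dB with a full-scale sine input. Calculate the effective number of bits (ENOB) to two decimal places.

ENOB = (SINAD − 1.76) / 6.02 = (89.8 − 1.76)/6.02 = 14.625.

14.62 bits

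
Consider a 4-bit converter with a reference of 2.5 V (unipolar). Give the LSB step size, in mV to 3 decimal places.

156.250 mV

Full-scale span = 2.5 V.
LSB = 2.5 / 2^4 = 2.5 / 16 = 0.15625 V = 156.250 mV.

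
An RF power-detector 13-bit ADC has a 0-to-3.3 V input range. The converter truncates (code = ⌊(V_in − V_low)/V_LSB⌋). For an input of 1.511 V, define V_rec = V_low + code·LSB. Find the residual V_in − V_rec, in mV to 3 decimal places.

0.380 mV

Step size: 3.3 V ÷ 2^13 = 402.83 µV.
(1.511 − 0)/0.000402832 = 3750.9430; ⌊·⌋ gives code 3750.
V_rec = 0 + 3750·0.000402832 = 1.5106201 V.
V_in − V_rec = 0.000379883 V = 0.380 mV.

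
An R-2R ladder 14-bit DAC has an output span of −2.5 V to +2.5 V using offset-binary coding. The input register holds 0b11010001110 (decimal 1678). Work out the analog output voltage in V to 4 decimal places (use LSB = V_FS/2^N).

-1.9879 V

LSB = 5 V / 2^14 = 305.18 µV.
Code 0b11010001110 = 1678 decimal.
V_out = (−2.5) + 1678 × 0.000305176 V = -1.98792 V.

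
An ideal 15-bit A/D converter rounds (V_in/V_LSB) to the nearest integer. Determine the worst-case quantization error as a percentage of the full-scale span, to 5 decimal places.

0.00153 %

Rounding → worst-case error = ½ LSB = V_FS/2^16, so 100/65536 = 0.00152588 % of full scale.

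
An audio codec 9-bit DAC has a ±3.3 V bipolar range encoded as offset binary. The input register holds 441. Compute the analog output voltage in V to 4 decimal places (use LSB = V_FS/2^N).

2.3848 V

LSB = 6.6 V / 2^9 = 12.891 mV.
V_out = (−3.3) + 441 × 0.0128906 V = 2.38477 V.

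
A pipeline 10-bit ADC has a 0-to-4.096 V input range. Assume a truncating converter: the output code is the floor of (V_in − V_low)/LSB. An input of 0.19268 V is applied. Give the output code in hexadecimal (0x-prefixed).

code 0x30 (decimal 48)

LSB = 4.096 V / 1024 = 4.000 mV.
Input sits at 48.170 steps above V_low.
Floor → code 48.
In hexadecimal (0x-prefixed): 0x30.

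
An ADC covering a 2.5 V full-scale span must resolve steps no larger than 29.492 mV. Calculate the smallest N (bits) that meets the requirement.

7 bits

Number of steps required ≥ 2.5 V / 29.492 mV = 84.77.
Need 2^N ≥ 84.77; 2^6 = 64, 2^7 = 128.
Minimum N = 7.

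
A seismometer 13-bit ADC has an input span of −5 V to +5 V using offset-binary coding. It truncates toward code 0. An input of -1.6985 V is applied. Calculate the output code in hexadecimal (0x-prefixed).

code 0xA90 (decimal 2704)

With 8192 levels over 10 V, one step is 1.221 mV.
(V_in − V_low)/LSB = (-1.6985 − (−5)) / 0.0012207 = 2704.589.
⌊·⌋(2704.589) = 2704.
In hexadecimal (0x-prefixed): 0xA90.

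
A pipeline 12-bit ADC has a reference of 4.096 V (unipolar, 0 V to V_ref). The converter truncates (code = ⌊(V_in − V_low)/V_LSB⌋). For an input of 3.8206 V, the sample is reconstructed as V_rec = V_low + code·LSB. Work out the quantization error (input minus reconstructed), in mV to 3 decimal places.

LSB = 4.096/2^12 = 1.000 mV.
(V_in − V_low)/LSB = (3.8206 − 0)/0.001 = 3820.6000 → code 3820 (floor).
V_rec = 0 + 3820·0.001 = 3.82 V.
Error = 3.8206 − 3.82 = 0.0006 V = 0.600 mV.

0.600 mV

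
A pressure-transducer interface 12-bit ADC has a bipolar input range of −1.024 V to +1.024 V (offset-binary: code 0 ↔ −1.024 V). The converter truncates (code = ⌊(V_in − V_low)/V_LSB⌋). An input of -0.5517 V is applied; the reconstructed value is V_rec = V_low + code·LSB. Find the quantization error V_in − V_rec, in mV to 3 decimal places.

LSB = 2.048/2^12 = 0.500 mV.
Scaled input = 944.6000 LSBs, so code = 944.
Reconstructed: -0.552 V.
Difference: 0.0003 V → 0.300 mV.

0.300 mV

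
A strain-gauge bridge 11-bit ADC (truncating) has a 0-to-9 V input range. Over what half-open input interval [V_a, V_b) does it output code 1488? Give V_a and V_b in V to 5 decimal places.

[6.53906 V, 6.54346 V)

LSB = 9/2^11 = 4.395 mV.
V_a = V_low + 1488·LSB = 6.53906 V; V_b = V_low + 1489·LSB = 6.54346 V.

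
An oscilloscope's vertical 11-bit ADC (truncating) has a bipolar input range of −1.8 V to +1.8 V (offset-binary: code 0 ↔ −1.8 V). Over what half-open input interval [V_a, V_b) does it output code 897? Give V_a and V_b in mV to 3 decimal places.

[-223.242 mV, -221.484 mV)

LSB = 3.6/2^11 = 1.758 mV.
V_a = V_low + 897·LSB = -0.223242 V; V_b = V_low + 898·LSB = -0.221484 V.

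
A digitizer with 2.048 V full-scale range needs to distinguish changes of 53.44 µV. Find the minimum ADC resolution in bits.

Number of steps required ≥ 2.048 V / 53.44 µV = 38323.35.
Need 2^N ≥ 38323.35; 2^15 = 32768, 2^16 = 65536.
Minimum N = 16.

16 bits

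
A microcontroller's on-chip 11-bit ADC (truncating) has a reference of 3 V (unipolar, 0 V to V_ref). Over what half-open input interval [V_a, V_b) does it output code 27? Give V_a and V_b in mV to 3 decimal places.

[39.551 mV, 41.016 mV)

LSB = 3/2^11 = 1.465 mV.
V_a = V_low + 27·LSB = 0.0395508 V; V_b = V_low + 28·LSB = 0.0410156 V.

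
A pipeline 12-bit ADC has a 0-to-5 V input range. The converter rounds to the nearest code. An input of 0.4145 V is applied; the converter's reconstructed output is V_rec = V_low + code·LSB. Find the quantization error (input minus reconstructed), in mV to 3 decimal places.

LSB = 5/2^12 = 1.221 mV.
(0.4145 − 0)/0.0012207 = 339.5584; round gives code 340.
Reconstructed: 0.41503906 V.
V_in − V_rec = -0.000539063 V = -0.539 mV.

-0.539 mV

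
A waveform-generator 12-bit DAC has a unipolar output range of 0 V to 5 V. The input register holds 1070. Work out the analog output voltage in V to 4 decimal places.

LSB = 5 V / 2^12 = 1.221 mV.
V_out = 0 + 1070 × 0.0012207 V = 1.30615 V.

1.3062 V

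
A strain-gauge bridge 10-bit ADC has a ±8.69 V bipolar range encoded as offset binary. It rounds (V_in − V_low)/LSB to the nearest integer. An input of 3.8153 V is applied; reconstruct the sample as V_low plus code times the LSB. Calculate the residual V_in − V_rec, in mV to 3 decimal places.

LSB = 17.38/2^10 = 16.973 mV.
Scaled input = 736.7910 LSBs, so code = 737.
Code 737 maps back to (−8.69) + 737×0.0169727 V = 3.8188477 V.
Error = 3.8153 − 3.8188477 = -0.00354766 V = -3.548 mV.

-3.548 mV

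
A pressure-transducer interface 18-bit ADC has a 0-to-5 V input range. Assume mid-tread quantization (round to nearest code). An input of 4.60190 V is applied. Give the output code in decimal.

Full-scale span = 5 V; LSB = 5/2^18 = 19.07 µV.
(V_in − V_low)/LSB = (4.60190 − 0) / 1.90735e-05 = 241272.095.
round(241272.095) = 241272.

code 241272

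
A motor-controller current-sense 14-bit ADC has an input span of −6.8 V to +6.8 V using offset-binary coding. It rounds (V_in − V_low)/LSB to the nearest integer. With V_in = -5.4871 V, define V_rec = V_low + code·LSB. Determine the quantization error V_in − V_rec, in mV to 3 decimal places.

-0.284 mV

One LSB is 13.6 V / 16384 = 0.830 mV.
(V_in − V_low)/LSB = (-5.4871 − (−6.8))/0.000830078 = 1581.6584 → code 1582 (round).
V_rec = (−6.8) + 1582·0.000830078 = -5.4868164 V.
Error = -5.4871 − (−5.4868164) = -0.000283594 V = -0.284 mV.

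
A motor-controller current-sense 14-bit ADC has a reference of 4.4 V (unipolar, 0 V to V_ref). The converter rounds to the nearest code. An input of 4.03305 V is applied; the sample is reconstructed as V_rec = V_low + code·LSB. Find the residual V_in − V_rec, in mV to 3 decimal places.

-0.104 mV

One LSB is 4.4 V / 16384 = 268.55 µV.
Scaled input = 15017.6116 LSBs, so code = 15018.
Code 15018 maps back to 0 + 15018×0.000268555 V = 4.0331543 V.
V_in − V_rec = -0.000104297 V = -0.104 mV.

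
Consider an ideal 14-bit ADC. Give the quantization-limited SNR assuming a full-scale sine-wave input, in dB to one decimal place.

86.0 dB

SNR ≈ 6.02·N + 1.76 dB = 6.02·14 + 1.76 = 86.04 dB.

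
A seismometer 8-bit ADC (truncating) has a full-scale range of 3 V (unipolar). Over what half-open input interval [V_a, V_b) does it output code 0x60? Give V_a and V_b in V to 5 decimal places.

LSB = 3/2^8 = 11.719 mV.
Code 0x60 = 96 decimal.
V_a = V_low + 96·LSB = 1.125 V; V_b = V_low + 97·LSB = 1.13672 V.

[1.12500 V, 1.13672 V)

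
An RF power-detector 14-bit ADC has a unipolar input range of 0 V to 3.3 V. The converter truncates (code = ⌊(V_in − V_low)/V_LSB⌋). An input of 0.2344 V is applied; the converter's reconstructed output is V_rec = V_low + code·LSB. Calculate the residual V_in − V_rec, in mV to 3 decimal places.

LSB = 3.3/2^14 = 201.42 µV.
Scaled input = 1163.7605 LSBs, so code = 1163.
Code 1163 maps back to 0 + 1163×0.000201416 V = 0.23424683 V.
V_in − V_rec = 0.000153174 V = 0.153 mV.

0.153 mV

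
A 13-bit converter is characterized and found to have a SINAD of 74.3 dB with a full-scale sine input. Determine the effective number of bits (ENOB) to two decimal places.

ENOB = (SINAD − 1.76) / 6.02 = (74.3 − 1.76)/6.02 = 12.050.

12.05 bits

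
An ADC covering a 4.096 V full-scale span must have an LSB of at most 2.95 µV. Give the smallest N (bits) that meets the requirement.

21 bits

Number of steps required ≥ 4.096 V / 2.95 µV = 1388474.58.
Need 2^N ≥ 1388474.58; 2^20 = 1048576, 2^21 = 2097152.
Minimum N = 21.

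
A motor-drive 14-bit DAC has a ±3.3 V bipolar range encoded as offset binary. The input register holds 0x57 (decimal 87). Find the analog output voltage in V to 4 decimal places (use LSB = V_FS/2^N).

-3.2650 V

LSB = 6.6 V / 2^14 = 402.83 µV.
Code 0x57 = 87 decimal.
V_out = (−3.3) + 87 × 0.000402832 V = -3.26495 V.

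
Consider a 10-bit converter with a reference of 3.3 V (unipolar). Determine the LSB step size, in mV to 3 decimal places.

Full-scale span = 3.3 V.
LSB = 3.3 / 2^10 = 3.3 / 1024 = 0.00322266 V = 3.223 mV.

3.223 mV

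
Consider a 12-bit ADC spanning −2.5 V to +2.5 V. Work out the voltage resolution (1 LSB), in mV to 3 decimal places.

1.221 mV

Full-scale span = 5 V.
LSB = 5 / 2^12 = 5 / 4096 = 0.0012207 V = 1.221 mV.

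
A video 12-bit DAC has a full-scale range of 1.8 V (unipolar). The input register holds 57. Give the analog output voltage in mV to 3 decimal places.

LSB = 1.8 V / 2^12 = 439.45 µV.
V_out = 0 + 57 × 0.000439453 V = 0.0250488 V.
= 25.049 mV.

25.049 mV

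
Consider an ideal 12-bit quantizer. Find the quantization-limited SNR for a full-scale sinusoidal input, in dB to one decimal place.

74.0 dB

SNR ≈ 6.02·N + 1.76 dB = 6.02·12 + 1.76 = 74.00 dB.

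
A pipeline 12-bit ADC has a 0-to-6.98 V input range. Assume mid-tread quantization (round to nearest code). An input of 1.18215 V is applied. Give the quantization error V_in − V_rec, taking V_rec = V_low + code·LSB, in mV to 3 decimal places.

-0.496 mV

Step size: 6.98 V ÷ 2^12 = 1.704 mV.
Scaled input = 693.7087 LSBs, so code = 694.
Reconstructed: 1.1826465 V.
Error = 1.18215 − 1.1826465 = -0.000496484 V = -0.496 mV.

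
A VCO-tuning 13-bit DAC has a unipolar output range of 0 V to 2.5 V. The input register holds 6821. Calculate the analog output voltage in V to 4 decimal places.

2.0816 V

LSB = 2.5 V / 2^13 = 305.18 µV.
V_out = 0 + 6821 × 0.000305176 V = 2.0816 V.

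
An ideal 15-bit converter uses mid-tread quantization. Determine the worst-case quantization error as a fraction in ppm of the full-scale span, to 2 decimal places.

15.26 ppm

Rounding → worst-case error = ½ LSB = V_FS/2^16, so 1e+06/65536 = 15.2588 ppm of full scale.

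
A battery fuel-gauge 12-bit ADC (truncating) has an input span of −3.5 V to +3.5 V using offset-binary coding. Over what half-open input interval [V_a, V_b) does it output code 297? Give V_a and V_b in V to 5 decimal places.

[-2.99243 V, -2.99072 V)

LSB = 7/2^12 = 1.709 mV.
V_a = V_low + 297·LSB = -2.99243 V; V_b = V_low + 298·LSB = -2.99072 V.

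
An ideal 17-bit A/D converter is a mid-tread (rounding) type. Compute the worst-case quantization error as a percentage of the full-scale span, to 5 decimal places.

Rounding → worst-case error = ½ LSB = V_FS/2^18, so 100/262144 = 0.00038147 % of full scale.

0.00038 %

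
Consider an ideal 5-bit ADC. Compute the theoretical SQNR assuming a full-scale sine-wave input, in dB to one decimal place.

31.9 dB

SNR ≈ 6.02·N + 1.76 dB = 6.02·5 + 1.76 = 31.86 dB.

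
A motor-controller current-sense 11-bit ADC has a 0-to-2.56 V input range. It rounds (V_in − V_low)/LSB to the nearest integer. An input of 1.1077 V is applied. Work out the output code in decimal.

code 886

With 2048 levels over 2.56 V, one step is 1.250 mV.
(V_in − V_low)/LSB = (1.1077 − 0) / 0.00125 = 886.160.
So the output code is 886.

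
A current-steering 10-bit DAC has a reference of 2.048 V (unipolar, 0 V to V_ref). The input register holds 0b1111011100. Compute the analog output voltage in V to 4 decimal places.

LSB = 2.048 V / 2^10 = 2.000 mV.
Code 0b1111011100 = 988 decimal.
V_out = 0 + 988 × 0.002 V = 1.976 V.

1.9760 V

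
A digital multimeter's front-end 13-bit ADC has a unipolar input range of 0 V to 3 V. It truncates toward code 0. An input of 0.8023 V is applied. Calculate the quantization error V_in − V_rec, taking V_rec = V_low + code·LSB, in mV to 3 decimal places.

0.298 mV

Step size: 3 V ÷ 2^13 = 366.21 µV.
(V_in − V_low)/LSB = (0.8023 − 0)/0.000366211 = 2190.8139 → code 2190 (floor).
Reconstructed: 0.80200195 V.
Difference: 0.000298047 V → 0.298 mV.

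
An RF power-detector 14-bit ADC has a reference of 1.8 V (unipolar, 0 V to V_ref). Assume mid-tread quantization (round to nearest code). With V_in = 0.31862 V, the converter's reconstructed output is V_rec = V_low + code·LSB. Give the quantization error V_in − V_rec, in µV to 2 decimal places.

One LSB is 1.8 V / 16384 = 109.86 µV.
(V_in − V_low)/LSB = (0.31862 − 0)/0.000109863 = 2900.1500 → code 2900 (round).
Reconstructed: 0.31860352 V.
Error = 0.31862 − 0.31860352 = 1.64844e-05 V = 16.48 µV.

16.48 µV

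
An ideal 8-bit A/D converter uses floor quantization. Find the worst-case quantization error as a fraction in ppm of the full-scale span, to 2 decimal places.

3906.25 ppm

Truncating → worst-case error = 1 LSB = V_FS/2^8, so 1e+06/256 = 3906.25 ppm of full scale.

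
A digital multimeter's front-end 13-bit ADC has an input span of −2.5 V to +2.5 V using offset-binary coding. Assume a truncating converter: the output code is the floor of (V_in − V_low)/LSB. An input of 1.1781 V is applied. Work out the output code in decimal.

Full-scale span = 5 V; LSB = 5/2^13 = 0.610 mV.
(V_in − V_low)/LSB = (1.1781 − (−2.5)) / 0.000610352 = 6026.199.
⌊·⌋(6026.199) = 6026.

code 6026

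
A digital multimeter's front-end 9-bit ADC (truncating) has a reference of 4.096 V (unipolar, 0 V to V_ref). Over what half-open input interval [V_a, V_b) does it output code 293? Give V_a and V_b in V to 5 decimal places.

[2.34400 V, 2.35200 V)

LSB = 4.096/2^9 = 8.000 mV.
V_a = V_low + 293·LSB = 2.344 V; V_b = V_low + 294·LSB = 2.352 V.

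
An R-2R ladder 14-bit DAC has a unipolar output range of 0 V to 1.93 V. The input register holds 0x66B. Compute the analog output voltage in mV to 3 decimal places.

LSB = 1.93 V / 2^14 = 117.80 µV.
Code 0x66B = 1643 decimal.
V_out = 0 + 1643 × 0.000117798 V = 0.193542 V.
= 193.542 mV.

193.542 mV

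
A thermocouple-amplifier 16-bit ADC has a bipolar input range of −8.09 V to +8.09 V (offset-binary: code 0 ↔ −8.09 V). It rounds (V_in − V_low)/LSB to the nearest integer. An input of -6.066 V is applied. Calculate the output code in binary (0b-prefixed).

code 0b10000000000110 (decimal 8198)

Full-scale span = 16.18 V; LSB = 16.18/2^16 = 246.89 µV.
Input sits at 8198.076 steps above V_low.
round(8198.076) = 8198.
In binary (0b-prefixed): 0b10000000000110.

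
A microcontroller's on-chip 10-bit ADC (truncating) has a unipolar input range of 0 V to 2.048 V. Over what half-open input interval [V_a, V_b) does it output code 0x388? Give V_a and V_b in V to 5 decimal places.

LSB = 2.048/2^10 = 2.000 mV.
Code 0x388 = 904 decimal.
V_a = V_low + 904·LSB = 1.808 V; V_b = V_low + 905·LSB = 1.81 V.

[1.80800 V, 1.81000 V)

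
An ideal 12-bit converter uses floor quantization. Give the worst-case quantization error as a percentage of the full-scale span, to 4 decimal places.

0.0244 %

Truncating → worst-case error = 1 LSB = V_FS/2^12, so 100/4096 = 0.0244141 % of full scale.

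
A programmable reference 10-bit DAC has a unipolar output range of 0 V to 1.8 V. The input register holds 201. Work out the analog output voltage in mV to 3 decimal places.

LSB = 1.8 V / 2^10 = 1.758 mV.
V_out = 0 + 201 × 0.00175781 V = 0.35332 V.
= 353.320 mV.

353.320 mV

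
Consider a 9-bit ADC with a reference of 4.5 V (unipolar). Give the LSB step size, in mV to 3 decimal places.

8.789 mV

Full-scale span = 4.5 V.
LSB = 4.5 / 2^9 = 4.5 / 512 = 0.00878906 V = 8.789 mV.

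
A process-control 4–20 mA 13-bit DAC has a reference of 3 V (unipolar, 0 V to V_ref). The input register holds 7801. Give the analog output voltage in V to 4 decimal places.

2.8568 V

LSB = 3 V / 2^13 = 366.21 µV.
V_out = 0 + 7801 × 0.000366211 V = 2.85681 V.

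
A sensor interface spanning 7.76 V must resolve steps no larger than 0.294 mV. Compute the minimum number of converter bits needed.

15 bits

Number of steps required ≥ 7.76 V / 0.294 mV = 26394.56.
Need 2^N ≥ 26394.56; 2^14 = 16384, 2^15 = 32768.
Minimum N = 15.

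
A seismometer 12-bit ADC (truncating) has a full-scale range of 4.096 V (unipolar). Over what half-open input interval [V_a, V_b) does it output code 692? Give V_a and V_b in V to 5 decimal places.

[0.69200 V, 0.69300 V)

LSB = 4.096/2^12 = 1.000 mV.
V_a = V_low + 692·LSB = 0.692 V; V_b = V_low + 693·LSB = 0.693 V.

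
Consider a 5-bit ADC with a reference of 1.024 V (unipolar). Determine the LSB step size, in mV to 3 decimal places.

Full-scale span = 1.024 V.
LSB = 1.024 / 2^5 = 1.024 / 32 = 0.032 V = 32.000 mV.

32.000 mV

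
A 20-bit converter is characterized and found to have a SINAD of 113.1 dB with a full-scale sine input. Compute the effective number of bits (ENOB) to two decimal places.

ENOB = (SINAD − 1.76) / 6.02 = (113.1 − 1.76)/6.02 = 18.495.

18.50 bits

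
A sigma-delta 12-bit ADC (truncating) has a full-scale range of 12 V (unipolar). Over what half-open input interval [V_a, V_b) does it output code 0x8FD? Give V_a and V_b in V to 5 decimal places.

LSB = 12/2^12 = 2.930 mV.
Code 0x8FD = 2301 decimal.
V_a = V_low + 2301·LSB = 6.74121 V; V_b = V_low + 2302·LSB = 6.74414 V.

[6.74121 V, 6.74414 V)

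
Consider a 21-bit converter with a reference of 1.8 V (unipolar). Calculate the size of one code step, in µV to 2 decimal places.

0.86 µV

Full-scale span = 1.8 V.
LSB = 1.8 / 2^21 = 1.8 / 2097152 = 8.58307e-07 V = 0.86 µV.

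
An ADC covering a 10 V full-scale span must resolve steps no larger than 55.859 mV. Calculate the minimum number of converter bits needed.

8 bits

Number of steps required ≥ 10 V / 55.859 mV = 179.02.
Need 2^N ≥ 179.02; 2^7 = 128, 2^8 = 256.
Minimum N = 8.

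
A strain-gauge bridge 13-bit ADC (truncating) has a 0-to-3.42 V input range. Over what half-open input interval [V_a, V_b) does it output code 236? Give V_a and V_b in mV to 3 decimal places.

[98.525 mV, 98.943 mV)

LSB = 3.42/2^13 = 417.48 µV.
V_a = V_low + 236·LSB = 0.0985254 V; V_b = V_low + 237·LSB = 0.0989429 V.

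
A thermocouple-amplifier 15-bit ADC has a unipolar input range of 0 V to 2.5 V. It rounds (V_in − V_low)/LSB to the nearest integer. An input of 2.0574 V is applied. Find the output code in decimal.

code 26967

With 32768 levels over 2.5 V, one step is 76.29 µV.
Input sits at 26966.753 steps above V_low.
So the output code is 26967.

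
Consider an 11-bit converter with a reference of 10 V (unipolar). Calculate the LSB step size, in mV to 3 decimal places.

Full-scale span = 10 V.
LSB = 10 / 2^11 = 10 / 2048 = 0.00488281 V = 4.883 mV.

4.883 mV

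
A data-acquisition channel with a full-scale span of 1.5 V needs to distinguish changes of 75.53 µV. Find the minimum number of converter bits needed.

Number of steps required ≥ 1.5 V / 75.53 µV = 19859.66.
Need 2^N ≥ 19859.66; 2^14 = 16384, 2^15 = 32768.
Minimum N = 15.

15 bits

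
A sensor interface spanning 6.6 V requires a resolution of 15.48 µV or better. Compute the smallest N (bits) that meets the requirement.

19 bits

Number of steps required ≥ 6.6 V / 15.48 µV = 426356.59.
Need 2^N ≥ 426356.59; 2^18 = 262144, 2^19 = 524288.
Minimum N = 19.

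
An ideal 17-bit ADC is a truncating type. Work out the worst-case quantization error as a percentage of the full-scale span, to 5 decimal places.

0.00076 %

Truncating → worst-case error = 1 LSB = V_FS/2^17, so 100/131072 = 0.000762939 % of full scale.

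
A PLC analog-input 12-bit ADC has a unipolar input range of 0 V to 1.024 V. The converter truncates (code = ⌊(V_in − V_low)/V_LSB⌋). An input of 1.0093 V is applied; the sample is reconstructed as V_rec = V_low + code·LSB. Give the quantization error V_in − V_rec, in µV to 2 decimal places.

50.00 µV

One LSB is 1.024 V / 4096 = 250.00 µV.
(V_in − V_low)/LSB = (1.0093 − 0)/0.00025 = 4037.2000 → code 4037 (floor).
V_rec = 0 + 4037·0.00025 = 1.00925 V.
Difference: 5e-05 V → 50.00 µV.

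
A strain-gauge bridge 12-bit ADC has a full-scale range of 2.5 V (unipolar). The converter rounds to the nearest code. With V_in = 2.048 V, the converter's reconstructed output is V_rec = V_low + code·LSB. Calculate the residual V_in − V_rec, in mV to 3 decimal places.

0.271 mV

Step size: 2.5 V ÷ 2^12 = 0.610 mV.
(2.048 − 0)/0.000610352 = 3355.4432; round gives code 3355.
Reconstructed: 2.0477295 V.
Error = 2.048 − 2.0477295 = 0.000270508 V = 0.271 mV.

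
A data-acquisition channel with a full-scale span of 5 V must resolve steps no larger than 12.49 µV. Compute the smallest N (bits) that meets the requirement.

19 bits

Number of steps required ≥ 5 V / 12.49 µV = 400320.26.
Need 2^N ≥ 400320.26; 2^18 = 262144, 2^19 = 524288.
Minimum N = 19.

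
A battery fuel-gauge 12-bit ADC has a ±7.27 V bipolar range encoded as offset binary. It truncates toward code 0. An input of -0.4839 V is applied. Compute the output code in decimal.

code 1911

With 4096 levels over 14.54 V, one step is 3.550 mV.
(-0.4839 − (−7.27)) / 0.0035498 = 1911.683 LSBs.
Floor → code 1911.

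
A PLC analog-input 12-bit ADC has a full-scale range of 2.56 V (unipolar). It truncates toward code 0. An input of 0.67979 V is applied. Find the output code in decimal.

code 1087

With 4096 levels over 2.56 V, one step is 0.625 mV.
Input sits at 1087.664 steps above V_low.
So the output code is 1087.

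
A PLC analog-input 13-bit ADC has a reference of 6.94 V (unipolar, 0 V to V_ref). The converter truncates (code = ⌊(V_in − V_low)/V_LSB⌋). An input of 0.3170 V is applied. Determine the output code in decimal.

Full-scale span = 6.94 V; LSB = 6.94/2^13 = 0.847 mV.
(V_in − V_low)/LSB = (0.3170 − 0) / 0.000847168 = 374.188.
So the output code is 374.

code 374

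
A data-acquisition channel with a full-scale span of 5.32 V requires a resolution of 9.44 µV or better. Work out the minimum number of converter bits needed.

20 bits

Number of steps required ≥ 5.32 V / 9.44 µV = 563559.32.
Need 2^N ≥ 563559.32; 2^19 = 524288, 2^20 = 1048576.
Minimum N = 20.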